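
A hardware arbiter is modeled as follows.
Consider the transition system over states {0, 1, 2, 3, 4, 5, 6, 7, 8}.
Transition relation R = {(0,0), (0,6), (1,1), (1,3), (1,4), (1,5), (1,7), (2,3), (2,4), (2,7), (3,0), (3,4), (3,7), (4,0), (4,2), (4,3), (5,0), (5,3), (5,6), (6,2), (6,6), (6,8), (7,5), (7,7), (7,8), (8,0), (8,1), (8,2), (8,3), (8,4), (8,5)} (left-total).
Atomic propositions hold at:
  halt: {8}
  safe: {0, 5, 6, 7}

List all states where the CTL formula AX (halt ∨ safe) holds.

Sat(halt ∨ safe) = {0, 5, 6, 7, 8}
Sat(AX (halt ∨ safe)) = {s : every successor in {0, 5, 6, 7, 8}} = {0, 7}

{0, 7}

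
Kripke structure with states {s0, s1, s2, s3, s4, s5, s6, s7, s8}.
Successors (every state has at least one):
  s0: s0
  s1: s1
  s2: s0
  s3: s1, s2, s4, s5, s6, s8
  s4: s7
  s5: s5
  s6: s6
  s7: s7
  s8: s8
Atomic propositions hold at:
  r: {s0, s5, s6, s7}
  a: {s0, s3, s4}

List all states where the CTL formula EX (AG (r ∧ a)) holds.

Sat(r ∧ a) = {s0}
AG (r ∧ a): greatest fixpoint, start Z0 = {s0}, keep only states in Sat with every successor in Z. Already a fixed point.
Sat(AG (r ∧ a)) = {s0}
Sat(EX (AG (r ∧ a))) = {s : some successor in {s0}} = {s0, s2}

{s0, s2}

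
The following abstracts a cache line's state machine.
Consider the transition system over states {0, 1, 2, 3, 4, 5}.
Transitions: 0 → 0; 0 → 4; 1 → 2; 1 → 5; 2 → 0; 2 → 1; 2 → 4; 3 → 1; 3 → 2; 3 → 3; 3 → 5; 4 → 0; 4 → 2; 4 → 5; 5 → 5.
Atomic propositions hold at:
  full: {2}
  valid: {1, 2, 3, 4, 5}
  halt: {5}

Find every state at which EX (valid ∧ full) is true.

Sat(valid ∧ full) = {2}
Sat(EX (valid ∧ full)) = {s : some successor in {2}} = {1, 3, 4}

{1, 3, 4}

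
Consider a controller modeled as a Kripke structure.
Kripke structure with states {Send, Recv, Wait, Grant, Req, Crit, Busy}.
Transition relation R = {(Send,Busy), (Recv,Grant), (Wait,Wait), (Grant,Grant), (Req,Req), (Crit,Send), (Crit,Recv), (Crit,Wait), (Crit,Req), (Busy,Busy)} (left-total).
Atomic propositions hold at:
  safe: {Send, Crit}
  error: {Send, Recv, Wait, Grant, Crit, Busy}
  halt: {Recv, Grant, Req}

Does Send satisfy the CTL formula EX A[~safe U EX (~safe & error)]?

Sat(~safe) = {Recv, Wait, Grant, Req, Busy}
Sat(~safe & error) = {Recv, Wait, Grant, Busy}
Sat(EX (~safe & error)) = {s : some successor in {Recv, Wait, Grant, Busy}} = {Send, Recv, Wait, Grant, Crit, Busy}
A[~safe U EX (~safe & error)]: least fixpoint, start Z0 = Sat(EX (~safe & error)) = {Send, Recv, Wait, Grant, Crit, Busy}, add states in Sat(~safe) with every successor in Z. Already a fixed point.
Sat(A[~safe U EX (~safe & error)]) = {Send, Recv, Wait, Grant, Crit, Busy}
Sat(EX A[~safe U EX (~safe & error)]) = {s : some successor in {Send, Recv, Wait, Grant, Crit, Busy}} = {Send, Recv, Wait, Grant, Crit, Busy}
Send ∈ Sat(EX A[~safe U EX (~safe & error)]) = {Send, Recv, Wait, Grant, Crit, Busy}, so the formula holds at Send.

Yes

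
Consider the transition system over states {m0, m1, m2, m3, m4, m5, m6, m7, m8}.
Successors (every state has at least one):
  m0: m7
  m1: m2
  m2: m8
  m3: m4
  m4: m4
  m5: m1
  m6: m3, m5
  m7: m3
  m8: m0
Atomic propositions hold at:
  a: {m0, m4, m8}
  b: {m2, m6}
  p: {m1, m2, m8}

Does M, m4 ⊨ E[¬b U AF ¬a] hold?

No

Sat(¬b) = {m0, m1, m3, m4, m5, m7, m8}
Sat(¬a) = {m1, m2, m3, m5, m6, m7}
AF ¬a: least fixpoint, start Z0 = {m1, m2, m3, m5, m6, m7}, add states with every successor in Z. Z1 = {m0, m1, m2, m3, m5, m6, m7}; Z2 = {m0, m1, m2, m3, m5, m6, m7, m8}; fixed.
Sat(AF ¬a) = {m0, m1, m2, m3, m5, m6, m7, m8}
E[¬b U AF ¬a]: least fixpoint, start Z0 = Sat(AF ¬a) = {m0, m1, m2, m3, m5, m6, m7, m8}, add states in Sat(¬b) with some successor in Z. Already a fixed point.
Sat(E[¬b U AF ¬a]) = {m0, m1, m2, m3, m5, m6, m7, m8}
m4 ∉ Sat(E[¬b U AF ¬a]) = {m0, m1, m2, m3, m5, m6, m7, m8}, so the formula does not hold at m4.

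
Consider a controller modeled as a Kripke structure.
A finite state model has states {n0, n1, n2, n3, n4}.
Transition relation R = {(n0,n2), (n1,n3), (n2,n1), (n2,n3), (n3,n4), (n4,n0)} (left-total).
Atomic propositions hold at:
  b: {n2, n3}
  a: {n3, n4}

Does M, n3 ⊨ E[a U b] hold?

E[a U b]: least fixpoint, start Z0 = Sat(b) = {n2, n3}, add states in Sat(a) with some successor in Z. Already a fixed point.
Sat(E[a U b]) = {n2, n3}
n3 ∈ Sat(E[a U b]) = {n2, n3}, so the formula holds at n3.

Yes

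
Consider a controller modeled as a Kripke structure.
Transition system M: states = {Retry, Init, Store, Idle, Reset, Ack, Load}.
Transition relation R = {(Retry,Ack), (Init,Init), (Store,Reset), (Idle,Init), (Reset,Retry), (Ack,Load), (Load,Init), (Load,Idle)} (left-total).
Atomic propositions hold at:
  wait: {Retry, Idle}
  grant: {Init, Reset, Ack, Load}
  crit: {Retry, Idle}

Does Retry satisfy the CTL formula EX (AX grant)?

Sat(AX grant) = {s : every successor in {Init, Reset, Ack, Load}} = {Retry, Init, Store, Idle, Ack}
Sat(EX (AX grant)) = {s : some successor in {Retry, Init, Store, Idle, Ack}} = {Retry, Init, Idle, Reset, Load}
Retry ∈ Sat(EX (AX grant)) = {Retry, Init, Idle, Reset, Load}, so the formula holds at Retry.

Yes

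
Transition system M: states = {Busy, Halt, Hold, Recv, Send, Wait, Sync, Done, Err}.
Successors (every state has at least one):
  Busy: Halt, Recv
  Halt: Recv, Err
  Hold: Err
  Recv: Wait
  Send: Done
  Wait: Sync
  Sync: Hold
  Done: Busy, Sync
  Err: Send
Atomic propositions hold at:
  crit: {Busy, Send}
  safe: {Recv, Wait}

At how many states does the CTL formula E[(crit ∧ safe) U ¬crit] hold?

7

Sat(crit ∧ safe) = ∅
Sat(¬crit) = {Halt, Hold, Recv, Wait, Sync, Done, Err}
E[(crit ∧ safe) U ¬crit]: least fixpoint, start Z0 = Sat(¬crit) = {Halt, Hold, Recv, Wait, Sync, Done, Err}, add states in Sat(crit ∧ safe) with some successor in Z. Already a fixed point.
Sat(E[(crit ∧ safe) U ¬crit]) = {Halt, Hold, Recv, Wait, Sync, Done, Err}
|Sat(E[(crit ∧ safe) U ¬crit])| = |{Halt, Hold, Recv, Wait, Sync, Done, Err}| = 7.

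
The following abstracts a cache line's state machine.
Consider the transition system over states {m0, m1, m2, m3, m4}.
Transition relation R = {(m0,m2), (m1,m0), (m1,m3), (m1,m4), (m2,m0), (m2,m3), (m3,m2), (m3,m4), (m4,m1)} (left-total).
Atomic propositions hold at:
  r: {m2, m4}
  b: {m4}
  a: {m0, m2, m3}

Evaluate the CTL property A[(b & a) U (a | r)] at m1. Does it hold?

No

Sat(b & a) = ∅
Sat(a | r) = {m0, m2, m3, m4}
A[(b & a) U (a | r)]: least fixpoint, start Z0 = Sat((a | r)) = {m0, m2, m3, m4}, add states in Sat(b & a) with every successor in Z. Already a fixed point.
Sat(A[(b & a) U (a | r)]) = {m0, m2, m3, m4}
m1 ∉ Sat(A[(b & a) U (a | r)]) = {m0, m2, m3, m4}, so the formula does not hold at m1.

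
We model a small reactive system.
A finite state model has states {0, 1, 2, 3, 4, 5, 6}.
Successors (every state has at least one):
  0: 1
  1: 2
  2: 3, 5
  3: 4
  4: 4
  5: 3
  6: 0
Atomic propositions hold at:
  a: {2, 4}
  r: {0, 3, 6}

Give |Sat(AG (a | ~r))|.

Sat(~r) = {1, 2, 4, 5}
Sat(a | ~r) = {1, 2, 4, 5}
AG (a | ~r): greatest fixpoint, start Z0 = {1, 2, 4, 5}, keep only states in Sat with every successor in Z. Z1 = {1, 4}; Z2 = {4}; fixed.
Sat(AG (a | ~r)) = {4}
|Sat(AG (a | ~r))| = |{4}| = 1.

1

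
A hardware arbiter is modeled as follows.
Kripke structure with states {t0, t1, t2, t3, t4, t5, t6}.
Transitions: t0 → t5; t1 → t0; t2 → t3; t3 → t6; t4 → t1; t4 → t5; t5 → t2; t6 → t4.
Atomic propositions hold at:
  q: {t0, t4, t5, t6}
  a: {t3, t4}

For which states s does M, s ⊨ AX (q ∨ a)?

{t0, t1, t2, t3, t6}

Sat(q ∨ a) = {t0, t3, t4, t5, t6}
Sat(AX (q ∨ a)) = {s : every successor in {t0, t3, t4, t5, t6}} = {t0, t1, t2, t3, t6}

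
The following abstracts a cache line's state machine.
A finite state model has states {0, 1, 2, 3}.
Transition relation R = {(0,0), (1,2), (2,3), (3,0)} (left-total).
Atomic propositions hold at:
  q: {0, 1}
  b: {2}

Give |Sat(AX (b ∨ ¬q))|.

2

Sat(¬q) = {2, 3}
Sat(b ∨ ¬q) = {2, 3}
Sat(AX (b ∨ ¬q)) = {s : every successor in {2, 3}} = {1, 2}
|Sat(AX (b ∨ ¬q))| = |{1, 2}| = 2.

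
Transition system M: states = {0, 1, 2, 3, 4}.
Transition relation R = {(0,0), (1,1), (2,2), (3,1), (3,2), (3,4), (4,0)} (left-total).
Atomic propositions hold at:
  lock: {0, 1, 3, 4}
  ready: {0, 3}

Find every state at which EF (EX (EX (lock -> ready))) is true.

Sat(lock -> ready) = {0, 2, 3}
Sat(EX (lock -> ready)) = {s : some successor in {0, 2, 3}} = {0, 2, 3, 4}
Sat(EX (EX (lock -> ready))) = {s : some successor in {0, 2, 3, 4}} = {0, 2, 3, 4}
EF (EX (EX (lock -> ready))): least fixpoint, start Z0 = {0, 2, 3, 4}, add states with some successor in Z. Already a fixed point.
Sat(EF (EX (EX (lock -> ready)))) = {0, 2, 3, 4}

{0, 2, 3, 4}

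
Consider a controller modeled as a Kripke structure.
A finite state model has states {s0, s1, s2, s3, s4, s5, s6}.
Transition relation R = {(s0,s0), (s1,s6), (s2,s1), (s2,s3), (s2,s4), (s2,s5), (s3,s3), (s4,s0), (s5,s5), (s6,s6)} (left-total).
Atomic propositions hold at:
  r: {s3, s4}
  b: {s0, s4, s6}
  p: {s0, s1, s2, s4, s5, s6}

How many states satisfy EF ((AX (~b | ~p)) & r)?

Sat(~b) = {s1, s2, s3, s5}
Sat(~p) = {s3}
Sat(~b | ~p) = {s1, s2, s3, s5}
Sat(AX (~b | ~p)) = {s : every successor in {s1, s2, s3, s5}} = {s3, s5}
Sat((AX (~b | ~p)) & r) = {s3}
EF ((AX (~b | ~p)) & r): least fixpoint, start Z0 = {s3}, add states with some successor in Z. Z1 = {s2, s3}; fixed.
Sat(EF ((AX (~b | ~p)) & r)) = {s2, s3}
|Sat(EF ((AX (~b | ~p)) & r))| = |{s2, s3}| = 2.

2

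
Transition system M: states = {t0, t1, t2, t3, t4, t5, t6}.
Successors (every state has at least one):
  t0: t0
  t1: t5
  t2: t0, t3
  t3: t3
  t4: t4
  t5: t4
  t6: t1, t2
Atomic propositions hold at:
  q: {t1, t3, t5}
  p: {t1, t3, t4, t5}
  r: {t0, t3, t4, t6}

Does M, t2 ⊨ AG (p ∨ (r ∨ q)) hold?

Sat(r ∨ q) = {t0, t1, t3, t4, t5, t6}
Sat(p ∨ (r ∨ q)) = {t0, t1, t3, t4, t5, t6}
AG (p ∨ (r ∨ q)): greatest fixpoint, start Z0 = {t0, t1, t3, t4, t5, t6}, keep only states in Sat with every successor in Z. Z1 = {t0, t1, t3, t4, t5}; fixed.
Sat(AG (p ∨ (r ∨ q))) = {t0, t1, t3, t4, t5}
t2 ∉ Sat(AG (p ∨ (r ∨ q))) = {t0, t1, t3, t4, t5}, so the formula does not hold at t2.

No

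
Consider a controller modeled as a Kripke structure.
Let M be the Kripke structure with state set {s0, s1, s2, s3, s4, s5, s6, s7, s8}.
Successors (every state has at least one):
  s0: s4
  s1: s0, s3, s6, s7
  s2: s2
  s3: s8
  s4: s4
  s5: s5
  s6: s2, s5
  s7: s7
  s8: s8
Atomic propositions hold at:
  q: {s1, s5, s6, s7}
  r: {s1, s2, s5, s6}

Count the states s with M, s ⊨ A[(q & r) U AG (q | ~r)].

Sat(q & r) = {s1, s5, s6}
Sat(~r) = {s0, s3, s4, s7, s8}
Sat(q | ~r) = {s0, s1, s3, s4, s5, s6, s7, s8}
AG (q | ~r): greatest fixpoint, start Z0 = {s0, s1, s3, s4, s5, s6, s7, s8}, keep only states in Sat with every successor in Z. Z1 = {s0, s1, s3, s4, s5, s7, s8}; Z2 = {s0, s3, s4, s5, s7, s8}; fixed.
Sat(AG (q | ~r)) = {s0, s3, s4, s5, s7, s8}
A[(q & r) U AG (q | ~r)]: least fixpoint, start Z0 = Sat(AG (q | ~r)) = {s0, s3, s4, s5, s7, s8}, add states in Sat(q & r) with every successor in Z. Already a fixed point.
Sat(A[(q & r) U AG (q | ~r)]) = {s0, s3, s4, s5, s7, s8}
|Sat(A[(q & r) U AG (q | ~r)])| = |{s0, s3, s4, s5, s7, s8}| = 6.

6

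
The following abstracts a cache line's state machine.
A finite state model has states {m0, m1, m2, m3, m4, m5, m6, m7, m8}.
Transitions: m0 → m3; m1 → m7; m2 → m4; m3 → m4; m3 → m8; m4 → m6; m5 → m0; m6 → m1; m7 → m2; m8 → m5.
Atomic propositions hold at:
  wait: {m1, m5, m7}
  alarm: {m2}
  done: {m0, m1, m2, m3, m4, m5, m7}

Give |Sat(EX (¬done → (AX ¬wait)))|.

Sat(¬done) = {m6, m8}
Sat(¬wait) = {m0, m2, m3, m4, m6, m8}
Sat(AX ¬wait) = {s : every successor in {m0, m2, m3, m4, m6, m8}} = {m0, m2, m3, m4, m5, m7}
Sat(¬done → (AX ¬wait)) = {m0, m1, m2, m3, m4, m5, m7}
Sat(EX (¬done → (AX ¬wait))) = {s : some successor in {m0, m1, m2, m3, m4, m5, m7}} = {m0, m1, m2, m3, m5, m6, m7, m8}
|Sat(EX (¬done → (AX ¬wait)))| = |{m0, m1, m2, m3, m5, m6, m7, m8}| = 8.

8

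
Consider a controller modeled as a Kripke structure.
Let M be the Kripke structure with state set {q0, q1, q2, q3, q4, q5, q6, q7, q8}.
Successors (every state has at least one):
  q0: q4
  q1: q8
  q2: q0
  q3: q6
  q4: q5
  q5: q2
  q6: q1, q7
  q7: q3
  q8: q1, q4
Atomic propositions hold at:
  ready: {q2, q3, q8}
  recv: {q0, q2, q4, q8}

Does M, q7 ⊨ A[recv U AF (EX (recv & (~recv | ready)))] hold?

No

Sat(~recv) = {q1, q3, q5, q6, q7}
Sat(~recv | ready) = {q1, q2, q3, q5, q6, q7, q8}
Sat(recv & (~recv | ready)) = {q2, q8}
Sat(EX (recv & (~recv | ready))) = {s : some successor in {q2, q8}} = {q1, q5}
AF (EX (recv & (~recv | ready))): least fixpoint, start Z0 = {q1, q5}, add states with every successor in Z. Z1 = {q1, q4, q5}; Z2 = {q0, q1, q4, q5, q8}; Z3 = {q0, q1, q2, q4, q5, q8}; fixed.
Sat(AF (EX (recv & (~recv | ready)))) = {q0, q1, q2, q4, q5, q8}
A[recv U AF (EX (recv & (~recv | ready)))]: least fixpoint, start Z0 = Sat(AF (EX (recv & (~recv | ready)))) = {q0, q1, q2, q4, q5, q8}, add states in Sat(recv) with every successor in Z. Already a fixed point.
Sat(A[recv U AF (EX (recv & (~recv | ready)))]) = {q0, q1, q2, q4, q5, q8}
q7 ∉ Sat(A[recv U AF (EX (recv & (~recv | ready)))]) = {q0, q1, q2, q4, q5, q8}, so the formula does not hold at q7.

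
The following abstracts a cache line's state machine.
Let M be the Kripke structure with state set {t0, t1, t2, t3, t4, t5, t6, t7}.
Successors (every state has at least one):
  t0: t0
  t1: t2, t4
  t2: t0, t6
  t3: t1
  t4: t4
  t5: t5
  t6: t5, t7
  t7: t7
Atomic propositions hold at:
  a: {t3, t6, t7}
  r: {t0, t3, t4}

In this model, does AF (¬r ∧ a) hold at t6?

Yes

Sat(¬r) = {t1, t2, t5, t6, t7}
Sat(¬r ∧ a) = {t6, t7}
AF (¬r ∧ a): least fixpoint, start Z0 = {t6, t7}, add states with every successor in Z. Already a fixed point.
Sat(AF (¬r ∧ a)) = {t6, t7}
t6 ∈ Sat(AF (¬r ∧ a)) = {t6, t7}, so the formula holds at t6.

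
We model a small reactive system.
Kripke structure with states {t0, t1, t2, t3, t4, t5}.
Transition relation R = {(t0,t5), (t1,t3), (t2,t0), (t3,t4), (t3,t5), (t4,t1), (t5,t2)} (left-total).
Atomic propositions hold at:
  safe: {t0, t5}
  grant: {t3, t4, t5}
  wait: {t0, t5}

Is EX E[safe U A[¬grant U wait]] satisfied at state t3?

Sat(¬grant) = {t0, t1, t2}
A[¬grant U wait]: least fixpoint, start Z0 = Sat(wait) = {t0, t5}, add states in Sat(¬grant) with every successor in Z. Z1 = {t0, t2, t5}; fixed.
Sat(A[¬grant U wait]) = {t0, t2, t5}
E[safe U A[¬grant U wait]]: least fixpoint, start Z0 = Sat(A[¬grant U wait]) = {t0, t2, t5}, add states in Sat(safe) with some successor in Z. Already a fixed point.
Sat(E[safe U A[¬grant U wait]]) = {t0, t2, t5}
Sat(EX E[safe U A[¬grant U wait]]) = {s : some successor in {t0, t2, t5}} = {t0, t2, t3, t5}
t3 ∈ Sat(EX E[safe U A[¬grant U wait]]) = {t0, t2, t3, t5}, so the formula holds at t3.

Yes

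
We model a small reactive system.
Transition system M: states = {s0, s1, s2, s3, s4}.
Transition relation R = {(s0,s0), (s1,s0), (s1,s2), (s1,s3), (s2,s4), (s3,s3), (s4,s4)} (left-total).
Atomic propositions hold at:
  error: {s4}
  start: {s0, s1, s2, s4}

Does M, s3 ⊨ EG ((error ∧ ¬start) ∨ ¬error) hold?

Yes

Sat(¬start) = {s3}
Sat(error ∧ ¬start) = ∅
Sat(¬error) = {s0, s1, s2, s3}
Sat((error ∧ ¬start) ∨ ¬error) = {s0, s1, s2, s3}
EG ((error ∧ ¬start) ∨ ¬error): greatest fixpoint, start Z0 = {s0, s1, s2, s3}, keep only states in Sat with some successor in Z. Z1 = {s0, s1, s3}; fixed.
Sat(EG ((error ∧ ¬start) ∨ ¬error)) = {s0, s1, s3}
s3 ∈ Sat(EG ((error ∧ ¬start) ∨ ¬error)) = {s0, s1, s3}, so the formula holds at s3.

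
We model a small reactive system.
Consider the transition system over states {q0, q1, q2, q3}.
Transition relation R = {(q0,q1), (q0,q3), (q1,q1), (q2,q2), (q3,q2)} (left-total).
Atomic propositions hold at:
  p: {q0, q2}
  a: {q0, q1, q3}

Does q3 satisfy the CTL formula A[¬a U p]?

Sat(¬a) = {q2}
A[¬a U p]: least fixpoint, start Z0 = Sat(p) = {q0, q2}, add states in Sat(¬a) with every successor in Z. Already a fixed point.
Sat(A[¬a U p]) = {q0, q2}
q3 ∉ Sat(A[¬a U p]) = {q0, q2}, so the formula does not hold at q3.

No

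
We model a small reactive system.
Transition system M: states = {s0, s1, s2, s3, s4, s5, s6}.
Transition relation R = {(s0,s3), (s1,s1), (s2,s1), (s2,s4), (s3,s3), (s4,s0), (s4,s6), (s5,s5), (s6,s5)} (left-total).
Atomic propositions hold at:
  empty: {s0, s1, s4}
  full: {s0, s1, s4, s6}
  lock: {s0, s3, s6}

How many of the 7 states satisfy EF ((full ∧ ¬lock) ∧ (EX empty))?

3

Sat(¬lock) = {s1, s2, s4, s5}
Sat(full ∧ ¬lock) = {s1, s4}
Sat(EX empty) = {s : some successor in {s0, s1, s4}} = {s1, s2, s4}
Sat((full ∧ ¬lock) ∧ (EX empty)) = {s1, s4}
EF ((full ∧ ¬lock) ∧ (EX empty)): least fixpoint, start Z0 = {s1, s4}, add states with some successor in Z. Z1 = {s1, s2, s4}; fixed.
Sat(EF ((full ∧ ¬lock) ∧ (EX empty))) = {s1, s2, s4}
|Sat(EF ((full ∧ ¬lock) ∧ (EX empty)))| = |{s1, s2, s4}| = 3.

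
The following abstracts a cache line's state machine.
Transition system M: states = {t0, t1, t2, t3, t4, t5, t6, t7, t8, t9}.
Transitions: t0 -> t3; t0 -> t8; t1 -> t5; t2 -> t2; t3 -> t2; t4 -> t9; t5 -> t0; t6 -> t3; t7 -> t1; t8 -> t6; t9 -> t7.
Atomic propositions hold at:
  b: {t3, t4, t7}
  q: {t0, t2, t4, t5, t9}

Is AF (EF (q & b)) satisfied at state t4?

Yes

Sat(q & b) = {t4}
EF (q & b): least fixpoint, start Z0 = {t4}, add states with some successor in Z. Already a fixed point.
Sat(EF (q & b)) = {t4}
AF (EF (q & b)): least fixpoint, start Z0 = {t4}, add states with every successor in Z. Already a fixed point.
Sat(AF (EF (q & b))) = {t4}
t4 ∈ Sat(AF (EF (q & b))) = {t4}, so the formula holds at t4.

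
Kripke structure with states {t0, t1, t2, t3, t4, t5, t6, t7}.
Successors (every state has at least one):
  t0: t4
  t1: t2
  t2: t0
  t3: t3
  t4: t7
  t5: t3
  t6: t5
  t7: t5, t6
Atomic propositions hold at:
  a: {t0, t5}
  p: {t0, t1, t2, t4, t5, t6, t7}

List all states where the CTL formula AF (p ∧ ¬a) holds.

{t0, t1, t2, t4, t6, t7}

Sat(¬a) = {t1, t2, t3, t4, t6, t7}
Sat(p ∧ ¬a) = {t1, t2, t4, t6, t7}
AF (p ∧ ¬a): least fixpoint, start Z0 = {t1, t2, t4, t6, t7}, add states with every successor in Z. Z1 = {t0, t1, t2, t4, t6, t7}; fixed.
Sat(AF (p ∧ ¬a)) = {t0, t1, t2, t4, t6, t7}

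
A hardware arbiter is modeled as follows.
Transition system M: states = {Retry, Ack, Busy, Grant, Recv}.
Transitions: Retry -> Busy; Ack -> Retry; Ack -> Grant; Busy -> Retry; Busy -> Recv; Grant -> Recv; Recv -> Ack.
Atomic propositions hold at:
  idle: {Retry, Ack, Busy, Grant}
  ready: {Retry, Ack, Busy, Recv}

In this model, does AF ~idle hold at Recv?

Yes

Sat(~idle) = {Recv}
AF ~idle: least fixpoint, start Z0 = {Recv}, add states with every successor in Z. Z1 = {Grant, Recv}; fixed.
Sat(AF ~idle) = {Grant, Recv}
Recv ∈ Sat(AF ~idle) = {Grant, Recv}, so the formula holds at Recv.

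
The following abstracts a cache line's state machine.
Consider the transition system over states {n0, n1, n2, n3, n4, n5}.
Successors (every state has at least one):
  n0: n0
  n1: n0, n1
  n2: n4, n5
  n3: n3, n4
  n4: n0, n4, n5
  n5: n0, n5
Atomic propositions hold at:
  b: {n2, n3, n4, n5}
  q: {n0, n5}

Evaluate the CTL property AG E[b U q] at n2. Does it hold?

E[b U q]: least fixpoint, start Z0 = Sat(q) = {n0, n5}, add states in Sat(b) with some successor in Z. Z1 = {n0, n2, n4, n5}; Z2 = {n0, n2, n3, n4, n5}; fixed.
Sat(E[b U q]) = {n0, n2, n3, n4, n5}
AG E[b U q]: greatest fixpoint, start Z0 = {n0, n2, n3, n4, n5}, keep only states in Sat with every successor in Z. Already a fixed point.
Sat(AG E[b U q]) = {n0, n2, n3, n4, n5}
n2 ∈ Sat(AG E[b U q]) = {n0, n2, n3, n4, n5}, so the formula holds at n2.

Yes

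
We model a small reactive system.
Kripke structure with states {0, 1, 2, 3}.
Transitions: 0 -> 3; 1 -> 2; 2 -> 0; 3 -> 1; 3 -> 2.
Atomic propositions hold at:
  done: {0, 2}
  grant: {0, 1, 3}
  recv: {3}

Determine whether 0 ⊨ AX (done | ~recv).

Sat(~recv) = {0, 1, 2}
Sat(done | ~recv) = {0, 1, 2}
Sat(AX (done | ~recv)) = {s : every successor in {0, 1, 2}} = {1, 2, 3}
0 ∉ Sat(AX (done | ~recv)) = {1, 2, 3}, so the formula does not hold at 0.

No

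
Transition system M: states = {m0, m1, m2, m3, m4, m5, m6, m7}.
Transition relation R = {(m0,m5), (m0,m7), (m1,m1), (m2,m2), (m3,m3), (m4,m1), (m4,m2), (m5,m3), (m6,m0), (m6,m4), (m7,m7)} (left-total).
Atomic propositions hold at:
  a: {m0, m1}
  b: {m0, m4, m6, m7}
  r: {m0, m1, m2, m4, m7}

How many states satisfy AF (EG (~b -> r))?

Sat(~b) = {m1, m2, m3, m5}
Sat(~b -> r) = {m0, m1, m2, m4, m6, m7}
EG (~b -> r): greatest fixpoint, start Z0 = {m0, m1, m2, m4, m6, m7}, keep only states in Sat with some successor in Z. Already a fixed point.
Sat(EG (~b -> r)) = {m0, m1, m2, m4, m6, m7}
AF (EG (~b -> r)): least fixpoint, start Z0 = {m0, m1, m2, m4, m6, m7}, add states with every successor in Z. Already a fixed point.
Sat(AF (EG (~b -> r))) = {m0, m1, m2, m4, m6, m7}
|Sat(AF (EG (~b -> r)))| = |{m0, m1, m2, m4, m6, m7}| = 6.

6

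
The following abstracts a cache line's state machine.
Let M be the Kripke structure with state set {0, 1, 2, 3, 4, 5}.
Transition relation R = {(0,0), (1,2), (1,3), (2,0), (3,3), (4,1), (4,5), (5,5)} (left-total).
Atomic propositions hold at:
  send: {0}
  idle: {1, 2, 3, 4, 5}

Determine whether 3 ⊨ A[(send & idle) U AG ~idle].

Sat(send & idle) = ∅
Sat(~idle) = {0}
AG ~idle: greatest fixpoint, start Z0 = {0}, keep only states in Sat with every successor in Z. Already a fixed point.
Sat(AG ~idle) = {0}
A[(send & idle) U AG ~idle]: least fixpoint, start Z0 = Sat(AG ~idle) = {0}, add states in Sat(send & idle) with every successor in Z. Already a fixed point.
Sat(A[(send & idle) U AG ~idle]) = {0}
3 ∉ Sat(A[(send & idle) U AG ~idle]) = {0}, so the formula does not hold at 3.

No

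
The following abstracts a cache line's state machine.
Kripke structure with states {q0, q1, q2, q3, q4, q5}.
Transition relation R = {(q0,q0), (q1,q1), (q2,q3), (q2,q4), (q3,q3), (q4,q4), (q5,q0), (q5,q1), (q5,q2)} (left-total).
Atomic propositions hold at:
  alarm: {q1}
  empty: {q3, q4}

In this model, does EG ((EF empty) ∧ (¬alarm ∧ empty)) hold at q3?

Yes

EF empty: least fixpoint, start Z0 = {q3, q4}, add states with some successor in Z. Z1 = {q2, q3, q4}; Z2 = {q2, q3, q4, q5}; fixed.
Sat(EF empty) = {q2, q3, q4, q5}
Sat(¬alarm) = {q0, q2, q3, q4, q5}
Sat(¬alarm ∧ empty) = {q3, q4}
Sat((EF empty) ∧ (¬alarm ∧ empty)) = {q3, q4}
EG ((EF empty) ∧ (¬alarm ∧ empty)): greatest fixpoint, start Z0 = {q3, q4}, keep only states in Sat with some successor in Z. Already a fixed point.
Sat(EG ((EF empty) ∧ (¬alarm ∧ empty))) = {q3, q4}
q3 ∈ Sat(EG ((EF empty) ∧ (¬alarm ∧ empty))) = {q3, q4}, so the formula holds at q3.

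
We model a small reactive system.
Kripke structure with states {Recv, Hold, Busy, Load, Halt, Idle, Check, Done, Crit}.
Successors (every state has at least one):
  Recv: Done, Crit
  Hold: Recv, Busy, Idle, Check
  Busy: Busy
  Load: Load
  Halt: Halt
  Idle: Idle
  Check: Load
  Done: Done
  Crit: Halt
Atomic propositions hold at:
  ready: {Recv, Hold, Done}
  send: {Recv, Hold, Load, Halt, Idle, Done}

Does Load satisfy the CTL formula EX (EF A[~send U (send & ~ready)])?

Yes

Sat(~send) = {Busy, Check, Crit}
Sat(~ready) = {Busy, Load, Halt, Idle, Check, Crit}
Sat(send & ~ready) = {Load, Halt, Idle}
A[~send U (send & ~ready)]: least fixpoint, start Z0 = Sat((send & ~ready)) = {Load, Halt, Idle}, add states in Sat(~send) with every successor in Z. Z1 = {Load, Halt, Idle, Check, Crit}; fixed.
Sat(A[~send U (send & ~ready)]) = {Load, Halt, Idle, Check, Crit}
EF A[~send U (send & ~ready)]: least fixpoint, start Z0 = {Load, Halt, Idle, Check, Crit}, add states with some successor in Z. Z1 = {Recv, Hold, Load, Halt, Idle, Check, Crit}; fixed.
Sat(EF A[~send U (send & ~ready)]) = {Recv, Hold, Load, Halt, Idle, Check, Crit}
Sat(EX (EF A[~send U (send & ~ready)])) = {s : some successor in {Recv, Hold, Load, Halt, Idle, Check, Crit}} = {Recv, Hold, Load, Halt, Idle, Check, Crit}
Load ∈ Sat(EX (EF A[~send U (send & ~ready)])) = {Recv, Hold, Load, Halt, Idle, Check, Crit}, so the formula holds at Load.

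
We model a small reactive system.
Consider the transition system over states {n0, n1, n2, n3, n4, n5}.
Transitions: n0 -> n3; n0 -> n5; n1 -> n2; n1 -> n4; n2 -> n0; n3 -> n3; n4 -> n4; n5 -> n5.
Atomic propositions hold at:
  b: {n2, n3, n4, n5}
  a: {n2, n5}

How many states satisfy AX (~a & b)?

Sat(~a) = {n0, n1, n3, n4}
Sat(~a & b) = {n3, n4}
Sat(AX (~a & b)) = {s : every successor in {n3, n4}} = {n3, n4}
|Sat(AX (~a & b))| = |{n3, n4}| = 2.

2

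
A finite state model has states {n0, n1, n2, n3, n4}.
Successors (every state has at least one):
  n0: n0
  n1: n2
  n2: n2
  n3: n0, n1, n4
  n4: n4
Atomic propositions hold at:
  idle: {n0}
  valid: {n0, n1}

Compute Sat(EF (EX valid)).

Sat(EX valid) = {s : some successor in {n0, n1}} = {n0, n3}
EF (EX valid): least fixpoint, start Z0 = {n0, n3}, add states with some successor in Z. Already a fixed point.
Sat(EF (EX valid)) = {n0, n3}

{n0, n3}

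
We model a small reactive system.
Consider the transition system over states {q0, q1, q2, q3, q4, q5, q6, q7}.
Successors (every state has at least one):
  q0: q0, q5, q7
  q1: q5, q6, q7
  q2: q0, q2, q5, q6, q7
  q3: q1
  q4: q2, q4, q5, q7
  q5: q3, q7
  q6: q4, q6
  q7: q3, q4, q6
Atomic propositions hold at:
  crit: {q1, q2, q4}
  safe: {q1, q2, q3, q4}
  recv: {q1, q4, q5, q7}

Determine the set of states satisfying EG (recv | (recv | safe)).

Sat(recv | safe) = {q1, q2, q3, q4, q5, q7}
Sat(recv | (recv | safe)) = {q1, q2, q3, q4, q5, q7}
EG (recv | (recv | safe)): greatest fixpoint, start Z0 = {q1, q2, q3, q4, q5, q7}, keep only states in Sat with some successor in Z. Already a fixed point.
Sat(EG (recv | (recv | safe))) = {q1, q2, q3, q4, q5, q7}

{q1, q2, q3, q4, q5, q7}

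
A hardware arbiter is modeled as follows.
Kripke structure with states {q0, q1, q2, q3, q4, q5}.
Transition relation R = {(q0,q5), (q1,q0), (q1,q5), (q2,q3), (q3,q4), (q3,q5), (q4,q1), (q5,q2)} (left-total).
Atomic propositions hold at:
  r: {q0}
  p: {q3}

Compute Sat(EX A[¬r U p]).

Sat(¬r) = {q1, q2, q3, q4, q5}
A[¬r U p]: least fixpoint, start Z0 = Sat(p) = {q3}, add states in Sat(¬r) with every successor in Z. Z1 = {q2, q3}; Z2 = {q2, q3, q5}; fixed.
Sat(A[¬r U p]) = {q2, q3, q5}
Sat(EX A[¬r U p]) = {s : some successor in {q2, q3, q5}} = {q0, q1, q2, q3, q5}

{q0, q1, q2, q3, q5}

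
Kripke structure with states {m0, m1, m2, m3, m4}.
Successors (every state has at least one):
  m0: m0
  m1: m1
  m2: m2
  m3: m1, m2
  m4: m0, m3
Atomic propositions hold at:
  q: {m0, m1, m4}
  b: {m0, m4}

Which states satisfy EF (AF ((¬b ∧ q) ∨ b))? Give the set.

{m0, m1, m3, m4}

Sat(¬b) = {m1, m2, m3}
Sat(¬b ∧ q) = {m1}
Sat((¬b ∧ q) ∨ b) = {m0, m1, m4}
AF ((¬b ∧ q) ∨ b): least fixpoint, start Z0 = {m0, m1, m4}, add states with every successor in Z. Already a fixed point.
Sat(AF ((¬b ∧ q) ∨ b)) = {m0, m1, m4}
EF (AF ((¬b ∧ q) ∨ b)): least fixpoint, start Z0 = {m0, m1, m4}, add states with some successor in Z. Z1 = {m0, m1, m3, m4}; fixed.
Sat(EF (AF ((¬b ∧ q) ∨ b))) = {m0, m1, m3, m4}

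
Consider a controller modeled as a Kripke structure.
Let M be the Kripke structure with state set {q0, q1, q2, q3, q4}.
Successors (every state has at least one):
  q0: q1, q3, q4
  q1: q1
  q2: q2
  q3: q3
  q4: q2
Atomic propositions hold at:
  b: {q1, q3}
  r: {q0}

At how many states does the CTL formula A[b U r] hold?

A[b U r]: least fixpoint, start Z0 = Sat(r) = {q0}, add states in Sat(b) with every successor in Z. Already a fixed point.
Sat(A[b U r]) = {q0}
|Sat(A[b U r])| = |{q0}| = 1.

1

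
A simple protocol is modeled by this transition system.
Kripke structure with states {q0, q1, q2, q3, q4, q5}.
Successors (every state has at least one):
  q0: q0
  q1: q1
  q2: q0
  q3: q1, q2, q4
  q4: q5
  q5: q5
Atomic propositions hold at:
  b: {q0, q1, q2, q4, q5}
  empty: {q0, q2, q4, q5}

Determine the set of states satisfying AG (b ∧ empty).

{q0, q2, q4, q5}

Sat(b ∧ empty) = {q0, q2, q4, q5}
AG (b ∧ empty): greatest fixpoint, start Z0 = {q0, q2, q4, q5}, keep only states in Sat with every successor in Z. Already a fixed point.
Sat(AG (b ∧ empty)) = {q0, q2, q4, q5}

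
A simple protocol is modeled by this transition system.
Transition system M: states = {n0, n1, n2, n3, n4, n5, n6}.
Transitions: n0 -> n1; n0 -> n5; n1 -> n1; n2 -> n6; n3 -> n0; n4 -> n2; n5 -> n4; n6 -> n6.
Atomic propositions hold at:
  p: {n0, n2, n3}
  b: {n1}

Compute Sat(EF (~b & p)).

{n0, n2, n3, n4, n5}

Sat(~b) = {n0, n2, n3, n4, n5, n6}
Sat(~b & p) = {n0, n2, n3}
EF (~b & p): least fixpoint, start Z0 = {n0, n2, n3}, add states with some successor in Z. Z1 = {n0, n2, n3, n4}; Z2 = {n0, n2, n3, n4, n5}; fixed.
Sat(EF (~b & p)) = {n0, n2, n3, n4, n5}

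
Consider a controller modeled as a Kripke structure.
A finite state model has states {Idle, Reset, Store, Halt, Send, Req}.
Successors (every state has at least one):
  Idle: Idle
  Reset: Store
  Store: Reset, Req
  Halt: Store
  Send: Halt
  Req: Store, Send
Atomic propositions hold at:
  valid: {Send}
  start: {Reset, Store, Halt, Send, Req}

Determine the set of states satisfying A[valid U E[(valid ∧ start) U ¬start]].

Sat(valid ∧ start) = {Send}
Sat(¬start) = {Idle}
E[(valid ∧ start) U ¬start]: least fixpoint, start Z0 = Sat(¬start) = {Idle}, add states in Sat(valid ∧ start) with some successor in Z. Already a fixed point.
Sat(E[(valid ∧ start) U ¬start]) = {Idle}
A[valid U E[(valid ∧ start) U ¬start]]: least fixpoint, start Z0 = Sat(E[(valid ∧ start) U ¬start]) = {Idle}, add states in Sat(valid) with every successor in Z. Already a fixed point.
Sat(A[valid U E[(valid ∧ start) U ¬start]]) = {Idle}

{Idle}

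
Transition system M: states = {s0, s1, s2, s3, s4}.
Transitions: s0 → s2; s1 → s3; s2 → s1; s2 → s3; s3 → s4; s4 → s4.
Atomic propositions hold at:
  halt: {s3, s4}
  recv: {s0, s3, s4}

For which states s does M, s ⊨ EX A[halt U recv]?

{s1, s2, s3, s4}

A[halt U recv]: least fixpoint, start Z0 = Sat(recv) = {s0, s3, s4}, add states in Sat(halt) with every successor in Z. Already a fixed point.
Sat(A[halt U recv]) = {s0, s3, s4}
Sat(EX A[halt U recv]) = {s : some successor in {s0, s3, s4}} = {s1, s2, s3, s4}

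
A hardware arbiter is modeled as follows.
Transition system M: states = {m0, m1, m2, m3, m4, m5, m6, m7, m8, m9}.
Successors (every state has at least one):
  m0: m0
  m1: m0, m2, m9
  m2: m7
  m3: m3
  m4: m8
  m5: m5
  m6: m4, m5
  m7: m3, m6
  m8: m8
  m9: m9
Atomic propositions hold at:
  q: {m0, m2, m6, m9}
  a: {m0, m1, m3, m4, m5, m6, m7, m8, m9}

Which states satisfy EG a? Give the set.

{m0, m1, m3, m4, m5, m6, m7, m8, m9}

EG a: greatest fixpoint, start Z0 = {m0, m1, m3, m4, m5, m6, m7, m8, m9}, keep only states in Sat with some successor in Z. Already a fixed point.
Sat(EG a) = {m0, m1, m3, m4, m5, m6, m7, m8, m9}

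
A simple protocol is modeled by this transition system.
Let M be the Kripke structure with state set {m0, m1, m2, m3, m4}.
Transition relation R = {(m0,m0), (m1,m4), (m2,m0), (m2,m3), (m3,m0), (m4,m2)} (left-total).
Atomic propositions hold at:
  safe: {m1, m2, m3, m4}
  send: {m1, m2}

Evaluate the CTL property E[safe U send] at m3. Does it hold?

No

E[safe U send]: least fixpoint, start Z0 = Sat(send) = {m1, m2}, add states in Sat(safe) with some successor in Z. Z1 = {m1, m2, m4}; fixed.
Sat(E[safe U send]) = {m1, m2, m4}
m3 ∉ Sat(E[safe U send]) = {m1, m2, m4}, so the formula does not hold at m3.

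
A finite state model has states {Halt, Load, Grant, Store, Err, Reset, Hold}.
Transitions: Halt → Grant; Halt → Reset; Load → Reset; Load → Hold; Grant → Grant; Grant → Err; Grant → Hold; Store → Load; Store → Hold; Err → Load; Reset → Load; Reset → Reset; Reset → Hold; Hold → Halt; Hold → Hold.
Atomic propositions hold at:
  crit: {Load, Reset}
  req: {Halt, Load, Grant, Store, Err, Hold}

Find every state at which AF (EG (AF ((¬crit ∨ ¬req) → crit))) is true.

{Load, Err, Reset}

Sat(¬crit) = {Halt, Grant, Store, Err, Hold}
Sat(¬req) = {Reset}
Sat(¬crit ∨ ¬req) = {Halt, Grant, Store, Err, Reset, Hold}
Sat((¬crit ∨ ¬req) → crit) = {Load, Reset}
AF ((¬crit ∨ ¬req) → crit): least fixpoint, start Z0 = {Load, Reset}, add states with every successor in Z. Z1 = {Load, Err, Reset}; fixed.
Sat(AF ((¬crit ∨ ¬req) → crit)) = {Load, Err, Reset}
EG (AF ((¬crit ∨ ¬req) → crit)): greatest fixpoint, start Z0 = {Load, Err, Reset}, keep only states in Sat with some successor in Z. Already a fixed point.
Sat(EG (AF ((¬crit ∨ ¬req) → crit))) = {Load, Err, Reset}
AF (EG (AF ((¬crit ∨ ¬req) → crit))): least fixpoint, start Z0 = {Load, Err, Reset}, add states with every successor in Z. Already a fixed point.
Sat(AF (EG (AF ((¬crit ∨ ¬req) → crit)))) = {Load, Err, Reset}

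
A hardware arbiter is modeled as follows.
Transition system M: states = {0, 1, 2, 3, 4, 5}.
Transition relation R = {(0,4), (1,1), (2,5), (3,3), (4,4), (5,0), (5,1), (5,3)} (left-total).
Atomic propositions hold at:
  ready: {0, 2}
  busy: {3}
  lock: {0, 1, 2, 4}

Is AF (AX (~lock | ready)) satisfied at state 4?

No

Sat(~lock) = {3, 5}
Sat(~lock | ready) = {0, 2, 3, 5}
Sat(AX (~lock | ready)) = {s : every successor in {0, 2, 3, 5}} = {2, 3}
AF (AX (~lock | ready)): least fixpoint, start Z0 = {2, 3}, add states with every successor in Z. Already a fixed point.
Sat(AF (AX (~lock | ready))) = {2, 3}
4 ∉ Sat(AF (AX (~lock | ready))) = {2, 3}, so the formula does not hold at 4.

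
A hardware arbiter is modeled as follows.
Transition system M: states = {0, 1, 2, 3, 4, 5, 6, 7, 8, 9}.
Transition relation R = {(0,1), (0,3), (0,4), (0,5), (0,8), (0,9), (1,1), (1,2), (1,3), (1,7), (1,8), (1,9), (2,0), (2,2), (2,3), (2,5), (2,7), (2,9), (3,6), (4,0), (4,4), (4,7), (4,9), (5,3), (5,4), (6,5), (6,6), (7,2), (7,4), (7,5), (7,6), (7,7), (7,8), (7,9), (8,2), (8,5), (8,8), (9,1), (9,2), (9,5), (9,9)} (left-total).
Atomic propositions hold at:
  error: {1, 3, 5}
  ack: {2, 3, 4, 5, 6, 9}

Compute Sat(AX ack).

Sat(AX ack) = {s : every successor in {2, 3, 4, 5, 6, 9}} = {3, 5, 6}

{3, 5, 6}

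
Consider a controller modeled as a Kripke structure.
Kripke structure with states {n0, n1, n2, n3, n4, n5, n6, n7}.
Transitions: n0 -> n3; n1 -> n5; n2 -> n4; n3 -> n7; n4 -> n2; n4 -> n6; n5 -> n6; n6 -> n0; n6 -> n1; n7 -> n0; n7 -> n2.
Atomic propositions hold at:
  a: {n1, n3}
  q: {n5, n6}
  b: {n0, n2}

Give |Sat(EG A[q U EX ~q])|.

7

Sat(~q) = {n0, n1, n2, n3, n4, n7}
Sat(EX ~q) = {s : some successor in {n0, n1, n2, n3, n4, n7}} = {n0, n2, n3, n4, n6, n7}
A[q U EX ~q]: least fixpoint, start Z0 = Sat(EX ~q) = {n0, n2, n3, n4, n6, n7}, add states in Sat(q) with every successor in Z. Z1 = {n0, n2, n3, n4, n5, n6, n7}; fixed.
Sat(A[q U EX ~q]) = {n0, n2, n3, n4, n5, n6, n7}
EG A[q U EX ~q]: greatest fixpoint, start Z0 = {n0, n2, n3, n4, n5, n6, n7}, keep only states in Sat with some successor in Z. Already a fixed point.
Sat(EG A[q U EX ~q]) = {n0, n2, n3, n4, n5, n6, n7}
|Sat(EG A[q U EX ~q])| = |{n0, n2, n3, n4, n5, n6, n7}| = 7.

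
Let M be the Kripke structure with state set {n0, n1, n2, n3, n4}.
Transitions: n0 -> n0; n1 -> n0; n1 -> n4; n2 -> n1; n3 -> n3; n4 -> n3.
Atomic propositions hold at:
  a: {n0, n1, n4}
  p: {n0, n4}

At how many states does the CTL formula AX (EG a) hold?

2

EG a: greatest fixpoint, start Z0 = {n0, n1, n4}, keep only states in Sat with some successor in Z. Z1 = {n0, n1}; fixed.
Sat(EG a) = {n0, n1}
Sat(AX (EG a)) = {s : every successor in {n0, n1}} = {n0, n2}
|Sat(AX (EG a))| = |{n0, n2}| = 2.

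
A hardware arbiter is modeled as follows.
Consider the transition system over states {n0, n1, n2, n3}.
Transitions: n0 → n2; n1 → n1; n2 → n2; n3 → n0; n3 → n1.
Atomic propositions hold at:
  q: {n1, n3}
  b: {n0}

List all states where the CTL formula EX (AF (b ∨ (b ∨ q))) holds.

{n1, n3}

Sat(b ∨ q) = {n0, n1, n3}
Sat(b ∨ (b ∨ q)) = {n0, n1, n3}
AF (b ∨ (b ∨ q)): least fixpoint, start Z0 = {n0, n1, n3}, add states with every successor in Z. Already a fixed point.
Sat(AF (b ∨ (b ∨ q))) = {n0, n1, n3}
Sat(EX (AF (b ∨ (b ∨ q)))) = {s : some successor in {n0, n1, n3}} = {n1, n3}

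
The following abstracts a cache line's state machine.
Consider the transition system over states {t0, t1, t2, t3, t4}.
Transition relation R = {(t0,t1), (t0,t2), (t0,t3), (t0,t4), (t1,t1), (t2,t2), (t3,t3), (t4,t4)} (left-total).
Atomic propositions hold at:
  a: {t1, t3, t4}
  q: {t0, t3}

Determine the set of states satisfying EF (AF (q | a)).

Sat(q | a) = {t0, t1, t3, t4}
AF (q | a): least fixpoint, start Z0 = {t0, t1, t3, t4}, add states with every successor in Z. Already a fixed point.
Sat(AF (q | a)) = {t0, t1, t3, t4}
EF (AF (q | a)): least fixpoint, start Z0 = {t0, t1, t3, t4}, add states with some successor in Z. Already a fixed point.
Sat(EF (AF (q | a))) = {t0, t1, t3, t4}

{t0, t1, t3, t4}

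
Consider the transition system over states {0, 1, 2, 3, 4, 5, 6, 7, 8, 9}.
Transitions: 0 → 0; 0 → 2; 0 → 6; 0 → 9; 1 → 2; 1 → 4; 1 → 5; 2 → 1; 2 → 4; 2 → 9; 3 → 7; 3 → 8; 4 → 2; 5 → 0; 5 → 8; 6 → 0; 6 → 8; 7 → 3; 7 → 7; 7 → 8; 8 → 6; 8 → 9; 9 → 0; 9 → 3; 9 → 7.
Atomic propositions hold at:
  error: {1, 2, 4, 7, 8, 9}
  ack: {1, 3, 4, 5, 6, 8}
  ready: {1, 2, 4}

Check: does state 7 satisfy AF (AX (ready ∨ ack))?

No

Sat(ready ∨ ack) = {1, 2, 3, 4, 5, 6, 8}
Sat(AX (ready ∨ ack)) = {s : every successor in {1, 2, 3, 4, 5, 6, 8}} = {1, 4}
AF (AX (ready ∨ ack)): least fixpoint, start Z0 = {1, 4}, add states with every successor in Z. Already a fixed point.
Sat(AF (AX (ready ∨ ack))) = {1, 4}
7 ∉ Sat(AF (AX (ready ∨ ack))) = {1, 4}, so the formula does not hold at 7.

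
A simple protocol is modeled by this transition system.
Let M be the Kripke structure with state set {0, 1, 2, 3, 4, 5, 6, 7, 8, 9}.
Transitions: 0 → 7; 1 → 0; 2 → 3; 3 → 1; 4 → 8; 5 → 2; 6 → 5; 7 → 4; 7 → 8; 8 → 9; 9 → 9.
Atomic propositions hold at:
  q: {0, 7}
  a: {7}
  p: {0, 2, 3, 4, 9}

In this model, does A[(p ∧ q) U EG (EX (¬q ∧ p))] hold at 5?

Sat(p ∧ q) = {0}
Sat(¬q) = {1, 2, 3, 4, 5, 6, 8, 9}
Sat(¬q ∧ p) = {2, 3, 4, 9}
Sat(EX (¬q ∧ p)) = {s : some successor in {2, 3, 4, 9}} = {2, 5, 7, 8, 9}
EG (EX (¬q ∧ p)): greatest fixpoint, start Z0 = {2, 5, 7, 8, 9}, keep only states in Sat with some successor in Z. Z1 = {5, 7, 8, 9}; Z2 = {7, 8, 9}; fixed.
Sat(EG (EX (¬q ∧ p))) = {7, 8, 9}
A[(p ∧ q) U EG (EX (¬q ∧ p))]: least fixpoint, start Z0 = Sat(EG (EX (¬q ∧ p))) = {7, 8, 9}, add states in Sat(p ∧ q) with every successor in Z. Z1 = {0, 7, 8, 9}; fixed.
Sat(A[(p ∧ q) U EG (EX (¬q ∧ p))]) = {0, 7, 8, 9}
5 ∉ Sat(A[(p ∧ q) U EG (EX (¬q ∧ p))]) = {0, 7, 8, 9}, so the formula does not hold at 5.

No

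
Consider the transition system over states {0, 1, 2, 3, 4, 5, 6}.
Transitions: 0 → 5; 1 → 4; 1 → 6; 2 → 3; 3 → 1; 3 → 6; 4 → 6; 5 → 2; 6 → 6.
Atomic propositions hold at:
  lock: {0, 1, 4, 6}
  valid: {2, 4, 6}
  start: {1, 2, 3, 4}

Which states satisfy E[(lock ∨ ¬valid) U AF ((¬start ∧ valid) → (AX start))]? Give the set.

Sat(¬valid) = {0, 1, 3, 5}
Sat(lock ∨ ¬valid) = {0, 1, 3, 4, 5, 6}
Sat(¬start) = {0, 5, 6}
Sat(¬start ∧ valid) = {6}
Sat(AX start) = {s : every successor in {1, 2, 3, 4}} = {2, 5}
Sat((¬start ∧ valid) → (AX start)) = {0, 1, 2, 3, 4, 5}
AF ((¬start ∧ valid) → (AX start)): least fixpoint, start Z0 = {0, 1, 2, 3, 4, 5}, add states with every successor in Z. Already a fixed point.
Sat(AF ((¬start ∧ valid) → (AX start))) = {0, 1, 2, 3, 4, 5}
E[(lock ∨ ¬valid) U AF ((¬start ∧ valid) → (AX start))]: least fixpoint, start Z0 = Sat(AF ((¬start ∧ valid) → (AX start))) = {0, 1, 2, 3, 4, 5}, add states in Sat(lock ∨ ¬valid) with some successor in Z. Already a fixed point.
Sat(E[(lock ∨ ¬valid) U AF ((¬start ∧ valid) → (AX start))]) = {0, 1, 2, 3, 4, 5}

{0, 1, 2, 3, 4, 5}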